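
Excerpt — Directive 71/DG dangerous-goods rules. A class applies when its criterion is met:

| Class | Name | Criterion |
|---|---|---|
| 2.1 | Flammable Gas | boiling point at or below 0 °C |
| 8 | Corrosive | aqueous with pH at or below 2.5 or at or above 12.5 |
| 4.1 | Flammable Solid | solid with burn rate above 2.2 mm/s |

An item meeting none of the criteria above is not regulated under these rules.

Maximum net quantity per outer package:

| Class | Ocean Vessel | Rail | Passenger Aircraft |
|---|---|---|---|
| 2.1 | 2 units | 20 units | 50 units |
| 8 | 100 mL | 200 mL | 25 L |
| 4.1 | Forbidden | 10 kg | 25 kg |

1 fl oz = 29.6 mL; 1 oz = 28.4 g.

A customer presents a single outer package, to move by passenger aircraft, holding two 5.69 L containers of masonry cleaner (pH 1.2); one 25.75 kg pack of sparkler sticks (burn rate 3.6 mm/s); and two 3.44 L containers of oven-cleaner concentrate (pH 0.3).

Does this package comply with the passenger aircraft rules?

pH 1.2 meets the Class 8 criterion (Corrosive), so the masonry cleaner is Class 8.
With burn rate 3.6 mm/s (> 2.2 mm/s), the sparkler sticks fall in Class 4.1.
With pH 0.3 (≤ 2.5), the oven-cleaner concentrate falls in Class 8.
Total Class 8: (two 5.69 L containers = 11.38 L) + (two 3.44 L containers = 6.88 L) = 18.26 L.
18.26 L is within the passenger aircraft limit of 25 L for Class 8.
Class 4.1 quantity: 25.75 kg.
That exceeds the Class 4.1 passenger aircraft limit of 25 kg.

No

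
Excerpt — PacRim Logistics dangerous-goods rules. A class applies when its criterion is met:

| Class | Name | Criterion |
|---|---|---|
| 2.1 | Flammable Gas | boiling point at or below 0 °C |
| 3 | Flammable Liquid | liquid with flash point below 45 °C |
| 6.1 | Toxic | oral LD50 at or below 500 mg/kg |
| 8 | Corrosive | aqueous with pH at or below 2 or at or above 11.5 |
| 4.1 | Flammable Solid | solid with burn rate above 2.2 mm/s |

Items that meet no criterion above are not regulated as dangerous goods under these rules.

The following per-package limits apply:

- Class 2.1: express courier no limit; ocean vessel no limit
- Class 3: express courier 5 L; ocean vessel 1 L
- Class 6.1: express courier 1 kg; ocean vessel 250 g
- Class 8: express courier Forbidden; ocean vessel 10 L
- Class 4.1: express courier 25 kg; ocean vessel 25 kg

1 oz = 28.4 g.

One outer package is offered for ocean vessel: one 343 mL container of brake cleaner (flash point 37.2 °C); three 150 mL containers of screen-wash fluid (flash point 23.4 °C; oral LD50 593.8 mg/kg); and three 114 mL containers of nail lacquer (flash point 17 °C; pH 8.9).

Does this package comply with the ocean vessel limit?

No

Flash point 37.2 °C meets the Class 3 criterion (Flammable Liquid), so the brake cleaner is Class 3.
With flash point 23.4 °C (< 45 °C), the screen-wash fluid falls in Class 3.
The nail lacquer has flash point 17 °C, which is < 45 °C, so it is Class 3 (Flammable Liquid).
Total Class 3: 343 mL + (three 150 mL containers = 450 mL) + (three 114 mL containers = 342 mL) = 1.135 L.
That exceeds the Class 3 ocean vessel limit of 1 L.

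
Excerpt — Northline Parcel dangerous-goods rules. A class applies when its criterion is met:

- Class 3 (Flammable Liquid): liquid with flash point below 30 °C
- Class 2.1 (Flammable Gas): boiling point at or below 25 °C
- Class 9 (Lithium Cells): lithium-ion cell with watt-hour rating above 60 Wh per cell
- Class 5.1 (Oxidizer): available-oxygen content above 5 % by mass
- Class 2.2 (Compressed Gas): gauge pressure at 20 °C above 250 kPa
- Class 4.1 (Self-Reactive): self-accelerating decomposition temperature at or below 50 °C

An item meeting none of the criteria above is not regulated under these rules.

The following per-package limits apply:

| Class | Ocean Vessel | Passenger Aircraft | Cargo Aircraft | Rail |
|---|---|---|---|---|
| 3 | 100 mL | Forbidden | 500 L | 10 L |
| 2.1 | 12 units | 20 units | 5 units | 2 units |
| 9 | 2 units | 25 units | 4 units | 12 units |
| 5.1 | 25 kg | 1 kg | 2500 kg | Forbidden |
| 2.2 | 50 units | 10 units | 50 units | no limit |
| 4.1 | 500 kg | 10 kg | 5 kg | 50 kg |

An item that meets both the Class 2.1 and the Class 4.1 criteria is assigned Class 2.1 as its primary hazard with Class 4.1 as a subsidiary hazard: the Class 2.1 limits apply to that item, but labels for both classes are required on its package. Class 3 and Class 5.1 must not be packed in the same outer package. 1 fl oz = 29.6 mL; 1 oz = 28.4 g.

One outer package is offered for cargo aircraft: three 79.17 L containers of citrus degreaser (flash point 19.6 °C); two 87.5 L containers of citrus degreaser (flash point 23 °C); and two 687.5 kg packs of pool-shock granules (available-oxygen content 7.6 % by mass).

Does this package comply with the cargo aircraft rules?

With flash point 19.6 °C (< 30 °C), the citrus degreaser falls in Class 3.
The citrus degreaser has flash point 23 °C, which is < 30 °C, so it is Class 3 (Flammable Liquid).
The pool-shock granules have available-oxygen content 7.6 % by mass, which is > 5 % by mass, so they are Class 5.1 (Oxidizer).
Class 3 net quantity: (three 79.17 L containers = 237.51 L) + (two 87.5 L containers = 175 L) = 412.51 L.
That is within the Class 3 cargo aircraft limit of 500 L.
Class 5.1 quantity: two 687.5 kg packs = 1375 kg.
1375 kg is within the cargo aircraft limit of 2500 kg for Class 5.1.
Class 3 and Class 5.1 may not share an outer package.

No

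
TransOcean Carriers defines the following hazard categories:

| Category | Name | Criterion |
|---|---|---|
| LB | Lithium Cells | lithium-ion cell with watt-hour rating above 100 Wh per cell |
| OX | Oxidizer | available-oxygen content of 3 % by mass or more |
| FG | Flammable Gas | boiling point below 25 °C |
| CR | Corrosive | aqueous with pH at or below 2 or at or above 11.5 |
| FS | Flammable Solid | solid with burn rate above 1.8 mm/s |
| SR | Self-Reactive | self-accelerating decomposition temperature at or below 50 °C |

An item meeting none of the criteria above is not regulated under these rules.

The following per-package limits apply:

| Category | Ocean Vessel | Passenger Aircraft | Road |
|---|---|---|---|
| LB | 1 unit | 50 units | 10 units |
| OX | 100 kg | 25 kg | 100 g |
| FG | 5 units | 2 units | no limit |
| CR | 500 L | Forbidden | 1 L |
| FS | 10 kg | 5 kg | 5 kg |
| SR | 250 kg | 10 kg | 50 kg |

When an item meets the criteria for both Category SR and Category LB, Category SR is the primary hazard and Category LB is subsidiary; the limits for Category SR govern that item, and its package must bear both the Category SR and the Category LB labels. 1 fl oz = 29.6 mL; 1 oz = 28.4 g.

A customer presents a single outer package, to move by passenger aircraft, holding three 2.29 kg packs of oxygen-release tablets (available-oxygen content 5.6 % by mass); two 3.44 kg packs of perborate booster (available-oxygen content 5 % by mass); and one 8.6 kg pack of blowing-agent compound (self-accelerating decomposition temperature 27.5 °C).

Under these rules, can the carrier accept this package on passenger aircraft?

The oxygen-release tablets have available-oxygen content 5.6 % by mass, which is ≥ 3 % by mass, so they are Category OX (Oxidizer).
With available-oxygen content 5 % by mass (≥ 3 % by mass), the perborate booster falls in Category OX.
Self-accelerating decomposition temperature 27.5 °C meets the Category SR criterion (Self-Reactive), so the blowing-agent compound is Category SR.
Category SR quantity: 8.6 kg.
That is within the Category SR passenger aircraft limit of 10 kg.
Category OX net quantity: (three 2.29 kg packs = 6.87 kg) + (two 3.44 kg packs = 6.88 kg) = 13.75 kg.
That is within the Category OX passenger aircraft limit of 25 kg.
Every hazard category is within its passenger aircraft limit and no segregation rule is violated.

Yes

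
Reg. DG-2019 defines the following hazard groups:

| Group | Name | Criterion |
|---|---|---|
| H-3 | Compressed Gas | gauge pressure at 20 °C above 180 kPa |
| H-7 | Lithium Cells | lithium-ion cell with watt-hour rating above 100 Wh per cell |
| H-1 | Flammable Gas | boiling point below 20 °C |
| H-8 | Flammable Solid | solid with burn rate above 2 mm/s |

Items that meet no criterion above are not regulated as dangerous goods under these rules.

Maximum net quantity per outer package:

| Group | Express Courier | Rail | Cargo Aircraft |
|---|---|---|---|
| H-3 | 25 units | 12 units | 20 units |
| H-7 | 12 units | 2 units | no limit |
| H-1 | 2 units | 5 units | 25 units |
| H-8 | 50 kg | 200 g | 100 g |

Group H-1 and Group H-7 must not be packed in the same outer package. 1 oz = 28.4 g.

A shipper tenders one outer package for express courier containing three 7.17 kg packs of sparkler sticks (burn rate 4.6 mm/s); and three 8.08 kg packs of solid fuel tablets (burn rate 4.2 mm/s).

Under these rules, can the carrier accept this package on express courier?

Burn rate 4.6 mm/s meets the Group H-8 criterion (Flammable Solid), so the sparkler sticks are Group H-8.
Solid fuel tablets: burn rate 4.2 mm/s > 2 mm/s → Group H-8 (Flammable Solid).
Total Group H-8: (three 7.17 kg packs = 21.51 kg) + (three 8.08 kg packs = 24.24 kg) = 45.75 kg.
45.75 kg is within the express courier limit of 50 kg for Group H-8.

Yes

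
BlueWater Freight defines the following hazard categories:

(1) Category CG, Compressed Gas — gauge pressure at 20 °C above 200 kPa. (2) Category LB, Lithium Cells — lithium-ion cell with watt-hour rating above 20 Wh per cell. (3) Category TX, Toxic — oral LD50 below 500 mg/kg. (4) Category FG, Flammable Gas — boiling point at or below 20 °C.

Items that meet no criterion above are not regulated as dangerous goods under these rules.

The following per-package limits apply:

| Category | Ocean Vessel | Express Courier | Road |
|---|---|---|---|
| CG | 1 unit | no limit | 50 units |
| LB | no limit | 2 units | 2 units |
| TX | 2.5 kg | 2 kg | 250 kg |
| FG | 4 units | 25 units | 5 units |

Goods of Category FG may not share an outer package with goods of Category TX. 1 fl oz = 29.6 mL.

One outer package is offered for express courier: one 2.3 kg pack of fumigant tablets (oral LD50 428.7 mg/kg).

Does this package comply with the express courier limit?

No

Fumigant tablets: oral LD50 428.7 mg/kg < 500 mg/kg → Category TX (Toxic).
Category TX quantity: 2.3 kg.
2.3 kg > 2 kg (express courier limit, Category TX) — over the limit.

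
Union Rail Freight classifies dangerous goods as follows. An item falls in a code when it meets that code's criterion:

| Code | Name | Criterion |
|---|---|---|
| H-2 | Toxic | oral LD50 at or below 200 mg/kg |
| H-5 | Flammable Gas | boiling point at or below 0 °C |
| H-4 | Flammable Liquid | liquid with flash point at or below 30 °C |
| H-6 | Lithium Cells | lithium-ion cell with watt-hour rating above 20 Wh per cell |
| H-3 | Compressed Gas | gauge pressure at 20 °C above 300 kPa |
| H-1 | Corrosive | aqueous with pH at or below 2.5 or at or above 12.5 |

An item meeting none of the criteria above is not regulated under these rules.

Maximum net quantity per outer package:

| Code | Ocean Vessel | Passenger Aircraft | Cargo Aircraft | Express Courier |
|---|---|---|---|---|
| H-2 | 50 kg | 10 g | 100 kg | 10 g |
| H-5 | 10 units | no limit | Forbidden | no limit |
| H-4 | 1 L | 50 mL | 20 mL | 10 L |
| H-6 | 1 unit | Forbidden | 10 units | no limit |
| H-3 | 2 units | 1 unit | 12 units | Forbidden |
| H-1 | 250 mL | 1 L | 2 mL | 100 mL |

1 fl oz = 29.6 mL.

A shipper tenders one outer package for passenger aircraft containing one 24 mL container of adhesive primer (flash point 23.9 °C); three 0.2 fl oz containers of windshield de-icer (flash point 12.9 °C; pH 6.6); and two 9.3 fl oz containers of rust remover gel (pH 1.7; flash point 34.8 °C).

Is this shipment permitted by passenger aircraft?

Flash point 23.9 °C meets the Code H-4 criterion (Flammable Liquid), so the adhesive primer is Code H-4.
Windshield de-icer: flash point 12.9 °C ≤ 30 °C → Code H-4 (Flammable Liquid).
With pH 1.7 (≤ 2.5), the rust remover gel falls in Code H-1.
Total Code H-4: 24 mL + (three 0.2 fl oz containers = 17.76 mL) = 41.76 mL.
That is within the Code H-4 passenger aircraft limit of 50 mL.
Code H-1 quantity: two 9.3 fl oz containers = 550.56 mL.
That is within the Code H-1 passenger aircraft limit of 1 L.
Every hazard code is within its passenger aircraft limit and no segregation rule is violated.

Yes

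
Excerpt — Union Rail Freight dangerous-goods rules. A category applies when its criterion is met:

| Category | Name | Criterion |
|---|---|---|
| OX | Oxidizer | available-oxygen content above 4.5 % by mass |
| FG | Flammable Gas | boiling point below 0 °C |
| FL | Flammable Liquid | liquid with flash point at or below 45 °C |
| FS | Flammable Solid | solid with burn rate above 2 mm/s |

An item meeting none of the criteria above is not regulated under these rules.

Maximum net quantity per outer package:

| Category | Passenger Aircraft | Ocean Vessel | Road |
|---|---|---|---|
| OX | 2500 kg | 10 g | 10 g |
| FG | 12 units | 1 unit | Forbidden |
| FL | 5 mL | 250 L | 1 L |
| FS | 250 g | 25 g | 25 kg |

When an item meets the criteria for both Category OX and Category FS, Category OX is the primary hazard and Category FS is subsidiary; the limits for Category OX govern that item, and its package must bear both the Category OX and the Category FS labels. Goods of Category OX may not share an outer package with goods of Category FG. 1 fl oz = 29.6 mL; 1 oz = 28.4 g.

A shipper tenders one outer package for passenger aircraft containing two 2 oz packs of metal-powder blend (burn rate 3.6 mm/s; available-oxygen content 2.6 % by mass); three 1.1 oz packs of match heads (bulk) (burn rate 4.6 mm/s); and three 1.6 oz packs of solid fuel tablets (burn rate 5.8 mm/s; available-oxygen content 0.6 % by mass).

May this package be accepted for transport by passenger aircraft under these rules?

No

The metal-powder blend has burn rate 3.6 mm/s, which is > 2 mm/s, so it is Category FS (Flammable Solid).
Match heads (bulk): burn rate 4.6 mm/s > 2 mm/s → Category FS (Flammable Solid).
The solid fuel tablets have burn rate 5.8 mm/s, which is > 2 mm/s, so they are Category FS (Flammable Solid).
Total Category FS: (two 2 oz packs = 113.6 g) + (three 1.1 oz packs = 93.72 g) + (three 1.6 oz packs = 136.32 g) = 343.64 g.
That exceeds the Category FS passenger aircraft limit of 250 g.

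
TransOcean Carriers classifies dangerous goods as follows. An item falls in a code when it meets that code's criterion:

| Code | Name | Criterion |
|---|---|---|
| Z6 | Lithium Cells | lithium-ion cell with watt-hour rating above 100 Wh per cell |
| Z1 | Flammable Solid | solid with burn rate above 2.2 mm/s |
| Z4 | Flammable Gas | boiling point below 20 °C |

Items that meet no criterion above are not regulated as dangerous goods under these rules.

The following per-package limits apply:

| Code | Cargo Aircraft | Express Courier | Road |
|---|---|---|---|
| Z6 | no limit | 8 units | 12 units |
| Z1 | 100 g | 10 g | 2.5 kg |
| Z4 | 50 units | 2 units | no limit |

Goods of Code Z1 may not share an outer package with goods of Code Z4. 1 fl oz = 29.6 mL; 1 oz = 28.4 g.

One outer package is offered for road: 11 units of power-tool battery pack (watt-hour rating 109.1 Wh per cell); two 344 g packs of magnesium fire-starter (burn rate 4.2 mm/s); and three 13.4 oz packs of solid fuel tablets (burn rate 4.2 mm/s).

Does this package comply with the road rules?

With watt-hour rating 109.1 Wh per cell (> 100 Wh per cell), the power-tool battery pack falls in Code Z6.
The magnesium fire-starter has burn rate 4.2 mm/s, which is > 2.2 mm/s, so it is Code Z1 (Flammable Solid).
With burn rate 4.2 mm/s (> 2.2 mm/s), the solid fuel tablets fall in Code Z1.
Total Code Z1: (two 344 g packs = 688 g) + (three 13.4 oz packs = 1141.68 g) = 1829.68 g.
1829.68 g is within the road limit of 2.5 kg for Code Z1.
Code Z6 quantity: 11 units.
That is within the Code Z6 road limit of 12 units.
The segregation rule (Code Z1 with Code Z4) does not apply to Code Z1 with Code Z6.
Every hazard code is within its road limit and no segregation rule is violated.

Yes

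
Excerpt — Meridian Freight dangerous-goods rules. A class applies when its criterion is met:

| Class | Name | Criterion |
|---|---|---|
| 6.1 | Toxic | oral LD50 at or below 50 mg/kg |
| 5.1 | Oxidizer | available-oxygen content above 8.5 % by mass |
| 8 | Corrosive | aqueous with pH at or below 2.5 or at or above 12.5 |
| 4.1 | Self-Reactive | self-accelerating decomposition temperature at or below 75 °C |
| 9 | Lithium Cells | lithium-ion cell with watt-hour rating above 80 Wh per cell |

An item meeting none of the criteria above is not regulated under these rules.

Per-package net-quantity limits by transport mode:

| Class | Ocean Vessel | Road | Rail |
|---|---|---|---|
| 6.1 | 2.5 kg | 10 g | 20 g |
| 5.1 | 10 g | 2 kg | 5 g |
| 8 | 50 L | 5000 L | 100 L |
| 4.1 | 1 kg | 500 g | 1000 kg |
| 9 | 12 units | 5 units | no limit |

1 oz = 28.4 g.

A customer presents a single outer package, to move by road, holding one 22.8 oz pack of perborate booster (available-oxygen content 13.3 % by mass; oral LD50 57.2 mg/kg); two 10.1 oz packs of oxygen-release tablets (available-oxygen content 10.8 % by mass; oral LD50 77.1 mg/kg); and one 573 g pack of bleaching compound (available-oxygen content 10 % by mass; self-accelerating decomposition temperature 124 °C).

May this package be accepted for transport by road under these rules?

Yes

The perborate booster has available-oxygen content 13.3 % by mass, which is > 8.5 % by mass, so it is Class 5.1 (Oxidizer).
The oxygen-release tablets have available-oxygen content 10.8 % by mass, which is > 8.5 % by mass, so they are Class 5.1 (Oxidizer).
Available-oxygen content 10 % by mass meets the Class 5.1 criterion (Oxidizer), so the bleaching compound is Class 5.1.
Total Class 5.1: (one 22.8 oz pack = 647.52 g) + (two 10.1 oz packs = 573.68 g) + 573 g = 1794.2 g.
1794.2 g ≤ 2 kg (road limit, Class 5.1) — within limit.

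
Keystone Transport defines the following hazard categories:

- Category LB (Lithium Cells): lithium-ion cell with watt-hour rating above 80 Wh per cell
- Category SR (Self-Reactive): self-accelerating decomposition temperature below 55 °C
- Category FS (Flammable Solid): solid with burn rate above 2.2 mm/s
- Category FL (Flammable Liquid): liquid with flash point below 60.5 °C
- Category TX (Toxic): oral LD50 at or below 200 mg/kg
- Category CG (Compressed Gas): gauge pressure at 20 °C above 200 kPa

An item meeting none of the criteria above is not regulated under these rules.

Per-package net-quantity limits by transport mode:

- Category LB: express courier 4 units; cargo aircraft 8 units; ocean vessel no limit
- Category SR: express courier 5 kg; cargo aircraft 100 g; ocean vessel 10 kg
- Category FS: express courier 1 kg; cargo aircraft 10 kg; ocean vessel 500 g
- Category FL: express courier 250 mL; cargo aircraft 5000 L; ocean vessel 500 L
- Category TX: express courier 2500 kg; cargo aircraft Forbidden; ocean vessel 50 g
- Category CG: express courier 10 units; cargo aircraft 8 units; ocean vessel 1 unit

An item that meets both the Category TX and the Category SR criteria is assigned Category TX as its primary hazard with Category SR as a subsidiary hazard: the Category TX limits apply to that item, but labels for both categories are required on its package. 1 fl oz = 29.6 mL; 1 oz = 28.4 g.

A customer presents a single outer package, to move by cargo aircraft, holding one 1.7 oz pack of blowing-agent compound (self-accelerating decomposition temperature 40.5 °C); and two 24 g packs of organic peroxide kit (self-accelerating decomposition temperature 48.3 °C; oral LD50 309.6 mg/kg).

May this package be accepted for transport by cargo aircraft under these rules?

Yes

With self-accelerating decomposition temperature 40.5 °C (< 55 °C), the blowing-agent compound falls in Category SR.
Organic peroxide kit: self-accelerating decomposition temperature 48.3 °C < 55 °C → Category SR (Self-Reactive).
Category SR net quantity: (one 1.7 oz pack = 48.28 g) + (two 24 g packs = 48 g) = 96.28 g.
96.28 g ≤ 100 g (cargo aircraft limit, Category SR) — within limit.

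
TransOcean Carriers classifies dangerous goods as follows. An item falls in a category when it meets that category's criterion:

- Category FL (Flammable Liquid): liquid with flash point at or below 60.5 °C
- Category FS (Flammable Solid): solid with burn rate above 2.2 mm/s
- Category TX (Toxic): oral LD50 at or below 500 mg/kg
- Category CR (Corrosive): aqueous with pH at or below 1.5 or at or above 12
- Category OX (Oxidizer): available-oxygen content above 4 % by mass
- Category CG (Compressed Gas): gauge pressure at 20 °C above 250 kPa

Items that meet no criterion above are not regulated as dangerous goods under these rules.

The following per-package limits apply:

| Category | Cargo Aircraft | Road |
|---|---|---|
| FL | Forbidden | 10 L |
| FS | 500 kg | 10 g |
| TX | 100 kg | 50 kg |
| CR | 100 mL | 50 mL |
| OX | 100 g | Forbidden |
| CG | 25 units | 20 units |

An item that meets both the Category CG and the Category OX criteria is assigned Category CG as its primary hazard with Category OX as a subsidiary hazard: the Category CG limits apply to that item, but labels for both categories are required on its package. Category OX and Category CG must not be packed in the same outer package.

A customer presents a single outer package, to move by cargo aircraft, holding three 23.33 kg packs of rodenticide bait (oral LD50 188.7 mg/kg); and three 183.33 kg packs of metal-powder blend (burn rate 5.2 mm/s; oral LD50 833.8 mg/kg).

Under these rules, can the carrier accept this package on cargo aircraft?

No

Oral LD50 188.7 mg/kg meets the Category TX criterion (Toxic), so the rodenticide bait is Category TX.
With burn rate 5.2 mm/s (> 2.2 mm/s), the metal-powder blend falls in Category FS.
Category TX quantity: three 23.33 kg packs = 69.99 kg.
69.99 kg is within the cargo aircraft limit of 100 kg for Category TX.
Category FS quantity: three 183.33 kg packs = 549.99 kg.
That exceeds the Category FS cargo aircraft limit of 500 kg.
The segregation rule (Category OX with Category CG) does not apply to Category TX with Category FS.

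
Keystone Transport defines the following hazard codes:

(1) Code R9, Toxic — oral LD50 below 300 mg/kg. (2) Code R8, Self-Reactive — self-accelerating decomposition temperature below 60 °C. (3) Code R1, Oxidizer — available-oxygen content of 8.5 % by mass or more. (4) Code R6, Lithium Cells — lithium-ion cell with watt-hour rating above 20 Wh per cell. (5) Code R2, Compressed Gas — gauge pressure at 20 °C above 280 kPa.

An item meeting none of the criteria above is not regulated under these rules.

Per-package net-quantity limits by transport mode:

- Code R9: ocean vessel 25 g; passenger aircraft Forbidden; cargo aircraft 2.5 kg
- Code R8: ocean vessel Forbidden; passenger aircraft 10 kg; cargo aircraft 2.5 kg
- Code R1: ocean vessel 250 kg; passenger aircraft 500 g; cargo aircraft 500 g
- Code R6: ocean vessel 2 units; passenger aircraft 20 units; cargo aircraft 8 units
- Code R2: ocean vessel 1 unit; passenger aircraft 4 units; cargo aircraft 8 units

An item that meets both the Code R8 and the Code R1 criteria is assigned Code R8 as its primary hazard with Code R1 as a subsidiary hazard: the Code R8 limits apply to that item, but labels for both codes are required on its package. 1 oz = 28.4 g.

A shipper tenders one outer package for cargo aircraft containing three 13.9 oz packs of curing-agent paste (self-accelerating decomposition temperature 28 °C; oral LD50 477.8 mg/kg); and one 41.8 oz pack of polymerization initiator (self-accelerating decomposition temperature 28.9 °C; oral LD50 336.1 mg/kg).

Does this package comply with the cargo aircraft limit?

Yes

With self-accelerating decomposition temperature 28 °C (< 60 °C), the curing-agent paste falls in Code R8.
Self-accelerating decomposition temperature 28.9 °C meets the Code R8 criterion (Self-Reactive), so the polymerization initiator is Code R8.
Code R8 net quantity: (three 13.9 oz packs = 1184.28 g) + (one 41.8 oz pack = 1187.12 g) = 2371.4 g.
2371.4 g ≤ 2.5 kg (cargo aircraft limit, Code R8) — within limit.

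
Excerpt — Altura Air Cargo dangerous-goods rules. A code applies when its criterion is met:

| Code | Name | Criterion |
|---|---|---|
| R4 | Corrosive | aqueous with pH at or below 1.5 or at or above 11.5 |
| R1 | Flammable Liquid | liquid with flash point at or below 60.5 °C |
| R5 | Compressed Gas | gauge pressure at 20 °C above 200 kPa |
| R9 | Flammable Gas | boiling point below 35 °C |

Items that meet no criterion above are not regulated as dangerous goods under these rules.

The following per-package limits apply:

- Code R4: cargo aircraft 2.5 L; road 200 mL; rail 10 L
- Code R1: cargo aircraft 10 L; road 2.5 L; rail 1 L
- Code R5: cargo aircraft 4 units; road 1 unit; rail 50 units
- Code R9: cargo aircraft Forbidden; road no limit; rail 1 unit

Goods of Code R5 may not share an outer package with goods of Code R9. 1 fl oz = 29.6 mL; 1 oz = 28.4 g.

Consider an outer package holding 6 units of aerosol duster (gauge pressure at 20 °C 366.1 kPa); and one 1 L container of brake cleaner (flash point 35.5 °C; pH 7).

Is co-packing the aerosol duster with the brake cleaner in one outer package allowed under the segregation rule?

Aerosol duster: gauge pressure at 20 °C 366.1 kPa > 200 kPa → Code R5 (Compressed Gas).
Flash point 35.5 °C meets the Code R1 criterion (Flammable Liquid), so the brake cleaner is Code R1.
No segregation rule bars Code R5 with Code R1.

Yes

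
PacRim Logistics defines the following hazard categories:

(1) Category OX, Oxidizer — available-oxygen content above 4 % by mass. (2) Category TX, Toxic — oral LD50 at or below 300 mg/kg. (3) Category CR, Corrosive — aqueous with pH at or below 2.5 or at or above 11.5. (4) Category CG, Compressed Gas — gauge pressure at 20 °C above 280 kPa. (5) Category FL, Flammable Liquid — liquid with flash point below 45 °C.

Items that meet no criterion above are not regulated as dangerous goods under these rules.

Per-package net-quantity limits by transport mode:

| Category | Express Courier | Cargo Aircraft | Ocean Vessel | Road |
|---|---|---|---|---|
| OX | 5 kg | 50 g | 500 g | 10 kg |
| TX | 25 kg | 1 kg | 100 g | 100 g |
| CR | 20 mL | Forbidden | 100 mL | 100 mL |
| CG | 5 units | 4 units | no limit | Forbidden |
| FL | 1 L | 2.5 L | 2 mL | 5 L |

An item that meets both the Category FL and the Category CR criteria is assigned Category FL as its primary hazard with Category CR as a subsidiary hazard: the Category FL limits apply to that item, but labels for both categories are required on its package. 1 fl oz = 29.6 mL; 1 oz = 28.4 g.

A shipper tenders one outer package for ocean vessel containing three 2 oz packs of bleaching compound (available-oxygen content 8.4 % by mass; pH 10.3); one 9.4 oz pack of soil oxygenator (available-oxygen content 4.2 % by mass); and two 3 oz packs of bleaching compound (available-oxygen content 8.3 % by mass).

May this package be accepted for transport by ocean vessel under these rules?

Available-oxygen content 8.4 % by mass meets the Category OX criterion (Oxidizer), so the bleaching compound is Category OX.
With available-oxygen content 4.2 % by mass (> 4 % by mass), the soil oxygenator falls in Category OX.
Bleaching compound: available-oxygen content 8.3 % by mass > 4 % by mass → Category OX (Oxidizer).
Category OX net quantity: (three 2 oz packs = 170.4 g) + (one 9.4 oz pack = 266.96 g) + (two 3 oz packs = 170.4 g) = 607.76 g.
607.76 g > 500 g (ocean vessel limit, Category OX) — over the limit.

No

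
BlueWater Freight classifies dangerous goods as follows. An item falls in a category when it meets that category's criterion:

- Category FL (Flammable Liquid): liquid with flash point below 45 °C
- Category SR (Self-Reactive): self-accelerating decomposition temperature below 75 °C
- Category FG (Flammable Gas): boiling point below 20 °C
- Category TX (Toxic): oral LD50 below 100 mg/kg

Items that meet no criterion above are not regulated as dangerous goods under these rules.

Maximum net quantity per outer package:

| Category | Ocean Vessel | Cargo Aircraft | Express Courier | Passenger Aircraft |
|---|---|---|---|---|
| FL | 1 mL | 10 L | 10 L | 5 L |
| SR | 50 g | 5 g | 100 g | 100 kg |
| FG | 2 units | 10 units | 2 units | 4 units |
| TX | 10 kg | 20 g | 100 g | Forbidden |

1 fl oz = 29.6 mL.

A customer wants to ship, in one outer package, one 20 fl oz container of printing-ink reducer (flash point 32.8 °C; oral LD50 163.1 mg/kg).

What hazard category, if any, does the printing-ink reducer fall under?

Printing-ink reducer: flash point 32.8 °C < 45 °C → Category FL (Flammable Liquid).

Category FL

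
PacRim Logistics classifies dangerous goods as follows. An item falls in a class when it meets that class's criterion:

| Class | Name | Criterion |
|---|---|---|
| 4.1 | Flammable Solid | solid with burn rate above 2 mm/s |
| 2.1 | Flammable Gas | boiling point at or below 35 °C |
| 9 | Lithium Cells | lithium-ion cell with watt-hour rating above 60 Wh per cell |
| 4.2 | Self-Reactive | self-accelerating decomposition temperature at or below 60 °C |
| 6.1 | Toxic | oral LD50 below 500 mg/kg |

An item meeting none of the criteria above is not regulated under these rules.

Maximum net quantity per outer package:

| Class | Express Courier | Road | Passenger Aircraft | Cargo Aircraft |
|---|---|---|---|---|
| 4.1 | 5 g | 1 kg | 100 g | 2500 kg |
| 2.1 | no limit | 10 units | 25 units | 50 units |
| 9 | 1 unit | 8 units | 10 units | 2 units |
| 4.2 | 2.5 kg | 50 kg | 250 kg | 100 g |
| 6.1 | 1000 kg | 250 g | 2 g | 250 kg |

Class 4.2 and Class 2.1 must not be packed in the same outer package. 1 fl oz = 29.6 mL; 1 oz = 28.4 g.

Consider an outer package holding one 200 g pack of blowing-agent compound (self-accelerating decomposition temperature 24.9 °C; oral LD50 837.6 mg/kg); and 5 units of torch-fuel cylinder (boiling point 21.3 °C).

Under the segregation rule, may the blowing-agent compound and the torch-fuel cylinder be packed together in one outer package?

No

With self-accelerating decomposition temperature 24.9 °C (≤ 60 °C), the blowing-agent compound falls in Class 4.2.
Boiling point 21.3 °C meets the Class 2.1 criterion (Flammable Gas), so the torch-fuel cylinder is Class 2.1.
Class 4.2 and Class 2.1 may not share an outer package.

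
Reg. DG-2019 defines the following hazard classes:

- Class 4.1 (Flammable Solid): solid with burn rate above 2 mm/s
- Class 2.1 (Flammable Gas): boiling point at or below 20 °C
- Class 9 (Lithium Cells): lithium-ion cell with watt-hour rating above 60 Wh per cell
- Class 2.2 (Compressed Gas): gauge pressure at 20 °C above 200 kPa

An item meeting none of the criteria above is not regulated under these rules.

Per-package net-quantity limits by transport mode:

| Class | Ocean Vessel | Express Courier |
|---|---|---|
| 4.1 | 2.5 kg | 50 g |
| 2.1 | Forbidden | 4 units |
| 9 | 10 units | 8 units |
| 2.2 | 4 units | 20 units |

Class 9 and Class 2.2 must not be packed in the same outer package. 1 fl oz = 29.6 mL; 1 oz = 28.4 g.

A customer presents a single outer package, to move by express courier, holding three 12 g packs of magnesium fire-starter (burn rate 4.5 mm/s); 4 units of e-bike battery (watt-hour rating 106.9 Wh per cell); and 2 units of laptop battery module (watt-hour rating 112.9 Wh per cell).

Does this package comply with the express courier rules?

Yes

With burn rate 4.5 mm/s (> 2 mm/s), the magnesium fire-starter falls in Class 4.1.
Watt-hour rating 106.9 Wh per cell meets the Class 9 criterion (Lithium Cells), so the e-bike battery is Class 9.
With watt-hour rating 112.9 Wh per cell (> 60 Wh per cell), the laptop battery module falls in Class 9.
Class 9 net quantity: 4 units + 2 units = 6 units.
That is within the Class 9 express courier limit of 8 units.
Class 4.1 quantity: three 12 g packs = 36 g.
That is within the Class 4.1 express courier limit of 50 g.
The segregation rule (Class 9 with Class 2.2) does not apply to Class 9 with Class 4.1.
Every hazard class is within its express courier limit and no segregation rule is violated.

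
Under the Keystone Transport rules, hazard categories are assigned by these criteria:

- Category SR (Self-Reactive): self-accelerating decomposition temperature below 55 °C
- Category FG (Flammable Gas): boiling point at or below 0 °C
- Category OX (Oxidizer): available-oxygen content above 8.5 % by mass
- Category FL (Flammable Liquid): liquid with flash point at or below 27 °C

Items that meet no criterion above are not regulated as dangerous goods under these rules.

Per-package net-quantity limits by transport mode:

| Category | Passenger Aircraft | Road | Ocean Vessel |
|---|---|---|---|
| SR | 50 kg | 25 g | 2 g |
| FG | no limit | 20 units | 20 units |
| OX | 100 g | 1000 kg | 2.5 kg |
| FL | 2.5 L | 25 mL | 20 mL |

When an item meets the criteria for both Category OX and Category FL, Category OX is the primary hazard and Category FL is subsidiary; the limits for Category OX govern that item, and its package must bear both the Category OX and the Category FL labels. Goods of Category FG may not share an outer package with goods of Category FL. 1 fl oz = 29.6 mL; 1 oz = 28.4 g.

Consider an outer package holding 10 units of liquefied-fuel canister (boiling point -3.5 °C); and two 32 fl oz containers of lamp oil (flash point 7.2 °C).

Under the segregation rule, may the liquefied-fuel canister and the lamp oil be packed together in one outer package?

No

Liquefied-fuel canister: boiling point -3.5 °C ≤ 0 °C → Category FG (Flammable Gas).
Flash point 7.2 °C meets the Category FL criterion (Flammable Liquid), so the lamp oil is Category FL.
Category FG and Category FL may not share an outer package.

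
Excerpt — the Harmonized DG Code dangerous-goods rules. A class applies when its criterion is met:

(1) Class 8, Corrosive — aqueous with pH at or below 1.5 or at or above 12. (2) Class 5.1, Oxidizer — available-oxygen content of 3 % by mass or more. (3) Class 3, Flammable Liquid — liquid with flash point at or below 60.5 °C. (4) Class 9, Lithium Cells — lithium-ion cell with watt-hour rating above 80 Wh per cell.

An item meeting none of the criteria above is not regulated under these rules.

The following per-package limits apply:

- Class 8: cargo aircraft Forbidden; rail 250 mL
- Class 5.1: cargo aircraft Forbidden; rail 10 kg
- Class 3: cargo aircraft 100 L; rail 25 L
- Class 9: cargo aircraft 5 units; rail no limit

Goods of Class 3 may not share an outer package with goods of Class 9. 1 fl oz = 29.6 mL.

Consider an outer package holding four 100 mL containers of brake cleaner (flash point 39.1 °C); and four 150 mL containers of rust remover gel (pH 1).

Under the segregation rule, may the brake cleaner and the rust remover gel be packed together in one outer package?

Flash point 39.1 °C meets the Class 3 criterion (Flammable Liquid), so the brake cleaner is Class 3.
The rust remover gel has pH 1, which is ≤ 1.5, so it is Class 8 (Corrosive).
No segregation rule bars Class 3 with Class 8.

Yes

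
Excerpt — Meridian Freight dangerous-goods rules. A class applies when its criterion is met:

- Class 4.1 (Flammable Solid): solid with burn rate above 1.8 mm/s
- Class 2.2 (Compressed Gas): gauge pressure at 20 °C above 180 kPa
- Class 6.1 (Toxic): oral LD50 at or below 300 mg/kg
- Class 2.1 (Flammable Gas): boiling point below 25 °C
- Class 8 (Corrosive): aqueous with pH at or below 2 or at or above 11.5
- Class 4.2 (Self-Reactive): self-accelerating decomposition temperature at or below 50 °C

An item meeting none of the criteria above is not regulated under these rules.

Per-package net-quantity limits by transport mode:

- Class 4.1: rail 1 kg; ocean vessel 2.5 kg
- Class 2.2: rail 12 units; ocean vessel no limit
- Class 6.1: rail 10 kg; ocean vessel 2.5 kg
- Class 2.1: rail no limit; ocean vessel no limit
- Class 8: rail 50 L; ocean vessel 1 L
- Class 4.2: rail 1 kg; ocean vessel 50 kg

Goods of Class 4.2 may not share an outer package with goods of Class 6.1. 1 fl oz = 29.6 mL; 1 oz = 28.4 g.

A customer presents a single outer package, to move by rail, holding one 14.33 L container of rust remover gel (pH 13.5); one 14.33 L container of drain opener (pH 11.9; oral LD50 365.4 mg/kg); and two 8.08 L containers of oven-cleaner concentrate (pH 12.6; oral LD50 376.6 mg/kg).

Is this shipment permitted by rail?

Yes

Rust remover gel: pH 13.5 ≥ 11.5 → Class 8 (Corrosive).
With pH 11.9 (≥ 11.5), the drain opener falls in Class 8.
The oven-cleaner concentrate has pH 12.6, which is ≥ 11.5, so it is Class 8 (Corrosive).
Class 8 net quantity: 14.33 L + 14.33 L + (two 8.08 L containers = 16.16 L) = 44.82 L.
44.82 L ≤ 50 L (rail limit, Class 8) — within limit.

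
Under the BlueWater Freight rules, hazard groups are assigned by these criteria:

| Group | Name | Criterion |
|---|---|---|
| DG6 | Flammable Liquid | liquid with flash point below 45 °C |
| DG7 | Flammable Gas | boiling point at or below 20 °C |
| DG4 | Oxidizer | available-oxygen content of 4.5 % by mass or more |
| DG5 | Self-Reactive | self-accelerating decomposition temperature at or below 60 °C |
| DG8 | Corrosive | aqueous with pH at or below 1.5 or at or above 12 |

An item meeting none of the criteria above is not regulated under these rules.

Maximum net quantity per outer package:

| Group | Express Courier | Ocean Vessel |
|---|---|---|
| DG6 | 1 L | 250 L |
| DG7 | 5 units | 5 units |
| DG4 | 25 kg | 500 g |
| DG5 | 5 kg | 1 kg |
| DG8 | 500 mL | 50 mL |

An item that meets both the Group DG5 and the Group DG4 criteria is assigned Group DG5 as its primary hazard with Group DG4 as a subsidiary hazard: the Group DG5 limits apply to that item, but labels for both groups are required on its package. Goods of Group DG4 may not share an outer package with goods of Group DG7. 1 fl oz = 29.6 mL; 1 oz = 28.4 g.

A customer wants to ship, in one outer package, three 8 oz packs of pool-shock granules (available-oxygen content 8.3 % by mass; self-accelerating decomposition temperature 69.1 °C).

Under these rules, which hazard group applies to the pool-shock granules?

The pool-shock granules have available-oxygen content 8.3 % by mass, which is ≥ 4.5 % by mass, so they are Group DG4 (Oxidizer).

Group DG4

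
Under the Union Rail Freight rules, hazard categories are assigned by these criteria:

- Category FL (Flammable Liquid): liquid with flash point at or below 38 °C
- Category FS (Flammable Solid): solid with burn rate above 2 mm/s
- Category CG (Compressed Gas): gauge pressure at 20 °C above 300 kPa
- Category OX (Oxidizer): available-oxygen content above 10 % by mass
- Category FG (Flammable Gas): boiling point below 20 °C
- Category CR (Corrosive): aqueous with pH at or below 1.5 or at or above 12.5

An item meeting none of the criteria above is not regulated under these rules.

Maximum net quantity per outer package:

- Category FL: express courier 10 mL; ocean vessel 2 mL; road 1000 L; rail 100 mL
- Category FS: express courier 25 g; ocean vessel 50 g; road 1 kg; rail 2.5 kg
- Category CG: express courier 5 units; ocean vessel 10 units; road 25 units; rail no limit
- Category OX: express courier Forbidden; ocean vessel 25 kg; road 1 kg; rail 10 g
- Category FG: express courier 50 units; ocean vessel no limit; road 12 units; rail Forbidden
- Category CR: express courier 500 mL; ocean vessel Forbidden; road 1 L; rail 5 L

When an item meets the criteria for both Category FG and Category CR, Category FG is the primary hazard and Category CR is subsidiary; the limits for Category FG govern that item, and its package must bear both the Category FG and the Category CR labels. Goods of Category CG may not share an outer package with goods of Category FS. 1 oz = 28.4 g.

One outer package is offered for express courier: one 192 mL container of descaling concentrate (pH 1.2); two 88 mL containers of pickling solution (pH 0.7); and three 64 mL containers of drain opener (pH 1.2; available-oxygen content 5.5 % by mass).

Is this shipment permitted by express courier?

With pH 1.2 (≤ 1.5), the descaling concentrate falls in Category CR.
Pickling solution: pH 0.7 ≤ 1.5 → Category CR (Corrosive).
With pH 1.2 (≤ 1.5), the drain opener falls in Category CR.
Category CR net quantity: 192 mL + (two 88 mL containers = 176 mL) + (three 64 mL containers = 192 mL) = 560 mL.
560 mL exceeds the express courier limit of 500 mL for Category CR.

No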